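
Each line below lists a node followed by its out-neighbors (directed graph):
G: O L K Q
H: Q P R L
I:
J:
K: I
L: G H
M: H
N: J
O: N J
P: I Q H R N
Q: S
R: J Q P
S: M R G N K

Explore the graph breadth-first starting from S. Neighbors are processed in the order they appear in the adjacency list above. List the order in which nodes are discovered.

S, M, R, G, N, K, H, J, Q, P, O, L, I

Visit S; enqueue M, R, G, N, K → queue [M, R, G, N, K]
Visit M; enqueue H → queue [R, G, N, K, H]
Visit R; enqueue J, Q, P → queue [G, N, K, H, J, Q, P]
Visit G; enqueue O, L → queue [N, K, H, J, Q, P, O, L]
Visit N → queue [K, H, J, Q, P, O, L]
Visit K; enqueue I → queue [H, J, Q, P, O, L, I]
Visit H → queue [J, Q, P, O, L, I]
Visit J → queue [Q, P, O, L, I]
Visit Q → queue [P, O, L, I]
Visit P → queue [O, L, I]
Visit O → queue [L, I]
Visit L → queue [I]
Visit I → queue []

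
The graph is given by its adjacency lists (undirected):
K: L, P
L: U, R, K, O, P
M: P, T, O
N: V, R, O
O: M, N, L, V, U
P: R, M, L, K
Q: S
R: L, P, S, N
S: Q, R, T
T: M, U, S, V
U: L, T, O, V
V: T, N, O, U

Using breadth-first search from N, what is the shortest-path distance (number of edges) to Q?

Level 0: N
Level 1: O, R, V
Level 2: L, M, P, S, T, U
Level 3: K, Q
Q first appears at level 3.

3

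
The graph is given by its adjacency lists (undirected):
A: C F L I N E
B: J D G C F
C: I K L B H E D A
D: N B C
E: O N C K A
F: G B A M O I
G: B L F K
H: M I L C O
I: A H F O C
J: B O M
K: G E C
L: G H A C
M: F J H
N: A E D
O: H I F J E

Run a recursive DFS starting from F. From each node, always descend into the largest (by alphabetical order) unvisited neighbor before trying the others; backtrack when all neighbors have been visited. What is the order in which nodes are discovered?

F O J M H L G K E N D C I A B

Visit F
F → O
O → J
J → M
M → H
H → L
L → G
G → K
K → E
E → N
N → D
D → C
C → I
I → A
C → B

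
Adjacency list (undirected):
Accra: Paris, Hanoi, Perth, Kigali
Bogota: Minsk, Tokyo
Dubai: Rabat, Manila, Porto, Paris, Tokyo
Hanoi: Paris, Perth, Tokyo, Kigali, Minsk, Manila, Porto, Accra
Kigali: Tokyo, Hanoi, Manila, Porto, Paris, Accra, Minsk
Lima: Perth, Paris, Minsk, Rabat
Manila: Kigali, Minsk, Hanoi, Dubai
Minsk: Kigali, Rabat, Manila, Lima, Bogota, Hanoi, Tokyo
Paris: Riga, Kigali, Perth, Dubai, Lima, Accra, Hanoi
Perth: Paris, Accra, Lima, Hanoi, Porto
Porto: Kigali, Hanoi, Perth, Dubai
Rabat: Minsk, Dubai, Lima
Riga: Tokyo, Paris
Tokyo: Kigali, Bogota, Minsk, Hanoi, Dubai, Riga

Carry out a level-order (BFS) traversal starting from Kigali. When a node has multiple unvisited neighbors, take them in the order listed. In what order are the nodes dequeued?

Kigali, Tokyo, Hanoi, Manila, Porto, Paris, Accra, Minsk, Bogota, Dubai, Riga, Perth, Lima, Rabat

Visit Kigali; enqueue Tokyo, Hanoi, Manila, Porto, Paris, Accra, Minsk → queue [Tokyo, Hanoi, Manila, Porto, Paris, Accra, Minsk]
Visit Tokyo; enqueue Bogota, Dubai, Riga → queue [Hanoi, Manila, Porto, Paris, Accra, Minsk, Bogota, Dubai, Riga]
Visit Hanoi; enqueue Perth → queue [Manila, Porto, Paris, Accra, Minsk, Bogota, Dubai, Riga, Perth]
Visit Manila → queue [Porto, Paris, Accra, Minsk, Bogota, Dubai, Riga, Perth]
Visit Porto → queue [Paris, Accra, Minsk, Bogota, Dubai, Riga, Perth]
Visit Paris; enqueue Lima → queue [Accra, Minsk, Bogota, Dubai, Riga, Perth, Lima]
Visit Accra → queue [Minsk, Bogota, Dubai, Riga, Perth, Lima]
Visit Minsk; enqueue Rabat → queue [Bogota, Dubai, Riga, Perth, Lima, Rabat]
Visit Bogota → queue [Dubai, Riga, Perth, Lima, Rabat]
Visit Dubai → queue [Riga, Perth, Lima, Rabat]
Visit Riga → queue [Perth, Lima, Rabat]
Visit Perth → queue [Lima, Rabat]
Visit Lima → queue [Rabat]
Visit Rabat → queue []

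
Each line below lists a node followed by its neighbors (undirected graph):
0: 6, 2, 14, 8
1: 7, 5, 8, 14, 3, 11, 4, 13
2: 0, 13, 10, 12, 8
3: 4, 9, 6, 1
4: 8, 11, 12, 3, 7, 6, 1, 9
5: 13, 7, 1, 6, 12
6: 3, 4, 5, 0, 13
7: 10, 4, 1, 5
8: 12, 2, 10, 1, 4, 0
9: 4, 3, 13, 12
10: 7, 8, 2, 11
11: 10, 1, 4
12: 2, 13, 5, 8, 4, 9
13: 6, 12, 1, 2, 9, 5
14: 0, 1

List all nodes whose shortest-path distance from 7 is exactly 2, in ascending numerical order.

Level 0: 7
Level 1: 1, 4, 5, 10
Level 2: 2, 3, 6, 8, 9, 11, 12, 13, 14
Level 3: 0

2, 3, 6, 8, 9, 11, 12, 13, 14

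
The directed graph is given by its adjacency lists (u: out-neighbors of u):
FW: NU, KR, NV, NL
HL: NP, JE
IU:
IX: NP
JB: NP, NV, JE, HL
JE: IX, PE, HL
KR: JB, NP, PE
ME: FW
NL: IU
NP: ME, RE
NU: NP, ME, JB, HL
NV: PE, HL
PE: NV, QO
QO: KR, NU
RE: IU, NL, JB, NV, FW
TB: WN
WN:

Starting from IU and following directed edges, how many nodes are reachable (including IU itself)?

BFS from IU visits: IU
Reachable nodes: 1 of 17 total.

1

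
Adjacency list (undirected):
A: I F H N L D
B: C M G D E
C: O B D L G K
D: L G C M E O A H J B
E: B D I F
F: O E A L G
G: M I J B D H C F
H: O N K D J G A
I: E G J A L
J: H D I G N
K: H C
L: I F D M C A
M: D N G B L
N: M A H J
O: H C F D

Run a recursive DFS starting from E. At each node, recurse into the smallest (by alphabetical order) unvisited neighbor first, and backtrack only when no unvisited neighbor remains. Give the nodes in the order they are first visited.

Visit E
E → B
B → C
C → D
D → A
A → F
F → G
G → H
H → J
J → I
I → L
L → M
M → N
H → K
H → O

E, B, C, D, A, F, G, H, J, I, L, M, N, K, O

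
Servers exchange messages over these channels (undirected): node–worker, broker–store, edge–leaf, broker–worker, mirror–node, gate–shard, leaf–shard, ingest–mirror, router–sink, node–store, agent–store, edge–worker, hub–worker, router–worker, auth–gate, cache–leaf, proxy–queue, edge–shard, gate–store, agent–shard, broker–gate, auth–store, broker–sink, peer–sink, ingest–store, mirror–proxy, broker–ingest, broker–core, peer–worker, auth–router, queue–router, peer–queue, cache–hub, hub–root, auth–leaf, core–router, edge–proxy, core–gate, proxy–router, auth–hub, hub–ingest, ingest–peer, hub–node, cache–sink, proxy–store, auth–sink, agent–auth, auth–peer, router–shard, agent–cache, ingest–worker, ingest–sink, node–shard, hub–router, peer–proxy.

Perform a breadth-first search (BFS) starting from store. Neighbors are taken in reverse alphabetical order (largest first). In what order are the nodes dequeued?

Visit store; enqueue proxy, node, ingest, gate, broker, auth, agent → queue [proxy, node, ingest, gate, broker, auth, agent]
Visit proxy; enqueue router, queue, peer, mirror, edge → queue [node, ingest, gate, broker, auth, agent, router, queue, peer, mirror, edge]
Visit node; enqueue worker, shard, hub → queue [ingest, gate, broker, auth, agent, router, queue, peer, mirror, edge, worker, shard, hub]
Visit ingest; enqueue sink → queue [gate, broker, auth, agent, router, queue, peer, mirror, edge, worker, shard, hub, sink]
Visit gate; enqueue core → queue [broker, auth, agent, router, queue, peer, mirror, edge, worker, shard, hub, sink, core]
Visit broker → queue [auth, agent, router, queue, peer, mirror, edge, worker, shard, hub, sink, core]
Visit auth; enqueue leaf → queue [agent, router, queue, peer, mirror, edge, worker, shard, hub, sink, core, leaf]
Visit agent; enqueue cache → queue [router, queue, peer, mirror, edge, worker, shard, hub, sink, core, leaf, cache]
Visit router → queue [queue, peer, mirror, edge, worker, shard, hub, sink, core, leaf, cache]
Visit queue → queue [peer, mirror, edge, worker, shard, hub, sink, core, leaf, cache]
Visit peer → queue [mirror, edge, worker, shard, hub, sink, core, leaf, cache]
Visit mirror → queue [edge, worker, shard, hub, sink, core, leaf, cache]
Visit edge → queue [worker, shard, hub, sink, core, leaf, cache]
Visit worker → queue [shard, hub, sink, core, leaf, cache]
Visit shard → queue [hub, sink, core, leaf, cache]
Visit hub; enqueue root → queue [sink, core, leaf, cache, root]
Visit sink → queue [core, leaf, cache, root]
Visit core → queue [leaf, cache, root]
Visit leaf → queue [cache, root]
Visit cache → queue [root]
Visit root → queue []

store → proxy → node → ingest → gate → broker → auth → agent → router → queue → peer → mirror → edge → worker → shard → hub → sink → core → leaf → cache → root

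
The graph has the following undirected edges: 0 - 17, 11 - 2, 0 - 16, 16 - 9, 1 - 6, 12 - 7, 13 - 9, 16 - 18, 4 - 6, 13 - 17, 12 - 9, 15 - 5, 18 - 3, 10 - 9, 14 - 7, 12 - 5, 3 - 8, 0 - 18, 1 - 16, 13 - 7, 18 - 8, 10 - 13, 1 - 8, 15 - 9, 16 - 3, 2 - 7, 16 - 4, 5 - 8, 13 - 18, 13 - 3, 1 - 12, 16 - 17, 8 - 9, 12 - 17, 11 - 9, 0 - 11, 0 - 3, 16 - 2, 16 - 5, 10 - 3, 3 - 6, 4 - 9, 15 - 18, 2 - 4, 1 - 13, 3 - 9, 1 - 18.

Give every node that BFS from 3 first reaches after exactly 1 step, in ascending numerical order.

0, 6, 8, 9, 10, 13, 16, 18

Level 0: 3
Level 1: 0, 6, 8, 9, 10, 13, 16, 18
Level 2: 1, 2, 4, 5, 7, 11, 12, 15, 17
Level 3: 14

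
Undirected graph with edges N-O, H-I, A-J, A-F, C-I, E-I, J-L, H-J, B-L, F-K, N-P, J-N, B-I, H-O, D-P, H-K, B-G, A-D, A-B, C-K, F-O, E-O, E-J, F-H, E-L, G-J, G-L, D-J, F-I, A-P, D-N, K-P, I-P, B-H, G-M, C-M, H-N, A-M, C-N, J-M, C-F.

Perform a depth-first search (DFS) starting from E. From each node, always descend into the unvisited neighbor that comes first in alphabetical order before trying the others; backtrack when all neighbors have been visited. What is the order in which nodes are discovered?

Visit E
E → I
I → B
B → A
A → D
D → J
J → G
G → L
G → M
M → C
C → F
F → H
H → K
K → P
P → N
N → O

E, I, B, A, D, J, G, L, M, C, F, H, K, P, N, O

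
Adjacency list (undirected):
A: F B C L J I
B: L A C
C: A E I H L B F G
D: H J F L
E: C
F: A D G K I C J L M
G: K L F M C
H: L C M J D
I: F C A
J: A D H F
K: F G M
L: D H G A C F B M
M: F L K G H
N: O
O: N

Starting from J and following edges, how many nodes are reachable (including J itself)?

13

BFS from J visits: J, A, D, H, F, B, C, L, I, M, G, K, E
Reachable nodes: 13 of 15 total.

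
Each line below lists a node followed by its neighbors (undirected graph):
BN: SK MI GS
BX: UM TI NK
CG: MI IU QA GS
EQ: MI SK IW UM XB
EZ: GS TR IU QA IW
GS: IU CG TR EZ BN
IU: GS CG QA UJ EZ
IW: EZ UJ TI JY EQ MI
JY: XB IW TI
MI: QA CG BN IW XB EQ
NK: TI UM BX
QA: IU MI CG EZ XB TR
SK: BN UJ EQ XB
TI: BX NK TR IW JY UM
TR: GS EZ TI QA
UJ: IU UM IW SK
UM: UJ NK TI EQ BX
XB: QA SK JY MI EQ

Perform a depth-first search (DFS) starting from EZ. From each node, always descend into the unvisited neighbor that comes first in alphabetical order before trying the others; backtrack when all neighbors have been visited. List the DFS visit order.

EZ GS BN MI CG IU QA TR TI BX NK UM EQ IW JY XB SK UJ

Visit EZ
EZ → GS
GS → BN
BN → MI
MI → CG
CG → IU
IU → QA
QA → TR
TR → TI
TI → BX
BX → NK
NK → UM
UM → EQ
EQ → IW
IW → JY
JY → XB
XB → SK
SK → UJ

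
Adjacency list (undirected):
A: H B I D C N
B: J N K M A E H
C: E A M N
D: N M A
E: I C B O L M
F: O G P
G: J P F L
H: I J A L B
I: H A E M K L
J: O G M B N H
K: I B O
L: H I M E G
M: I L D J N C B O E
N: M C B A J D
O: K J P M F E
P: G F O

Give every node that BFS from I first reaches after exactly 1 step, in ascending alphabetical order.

Level 0: I
Level 1: A, E, H, K, L, M
Level 2: B, C, D, G, J, N, O
Level 3: F, P

A, E, H, K, L, M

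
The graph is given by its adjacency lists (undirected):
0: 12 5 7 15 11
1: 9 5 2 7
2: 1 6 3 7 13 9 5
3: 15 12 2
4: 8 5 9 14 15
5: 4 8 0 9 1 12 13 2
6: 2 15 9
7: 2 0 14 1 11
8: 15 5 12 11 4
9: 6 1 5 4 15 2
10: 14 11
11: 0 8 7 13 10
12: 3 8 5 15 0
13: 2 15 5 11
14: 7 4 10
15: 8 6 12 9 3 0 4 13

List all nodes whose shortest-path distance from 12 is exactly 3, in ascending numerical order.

10, 14

Level 0: 12
Level 1: 0, 3, 5, 8, 15
Level 2: 1, 2, 4, 6, 7, 9, 11, 13
Level 3: 10, 14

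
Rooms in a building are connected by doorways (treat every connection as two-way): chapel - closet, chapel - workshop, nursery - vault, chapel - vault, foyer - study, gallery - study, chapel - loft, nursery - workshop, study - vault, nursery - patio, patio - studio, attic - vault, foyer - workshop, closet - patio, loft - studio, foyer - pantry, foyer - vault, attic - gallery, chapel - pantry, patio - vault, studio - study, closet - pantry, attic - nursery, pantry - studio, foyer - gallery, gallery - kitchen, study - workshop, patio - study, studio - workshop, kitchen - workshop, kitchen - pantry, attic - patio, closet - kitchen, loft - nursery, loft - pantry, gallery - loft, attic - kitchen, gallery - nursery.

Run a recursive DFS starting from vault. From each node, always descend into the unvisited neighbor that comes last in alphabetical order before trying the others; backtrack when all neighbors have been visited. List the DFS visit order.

Visit vault
vault → study
study → workshop
workshop → studio
studio → patio
patio → nursery
nursery → loft
loft → pantry
pantry → kitchen
kitchen → gallery
gallery → foyer
gallery → attic
kitchen → closet
closet → chapel

vault, study, workshop, studio, patio, nursery, loft, pantry, kitchen, gallery, foyer, attic, closet, chapel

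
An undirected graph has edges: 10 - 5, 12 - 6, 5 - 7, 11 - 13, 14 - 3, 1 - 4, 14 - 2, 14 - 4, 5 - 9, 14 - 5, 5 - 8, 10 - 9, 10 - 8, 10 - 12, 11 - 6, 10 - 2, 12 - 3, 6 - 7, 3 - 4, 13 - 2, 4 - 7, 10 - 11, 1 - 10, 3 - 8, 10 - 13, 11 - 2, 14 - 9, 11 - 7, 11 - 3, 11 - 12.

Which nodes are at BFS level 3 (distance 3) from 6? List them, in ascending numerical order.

Level 0: 6
Level 1: 7, 11, 12
Level 2: 2, 3, 4, 5, 10, 13
Level 3: 1, 8, 9, 14

1, 8, 9, 14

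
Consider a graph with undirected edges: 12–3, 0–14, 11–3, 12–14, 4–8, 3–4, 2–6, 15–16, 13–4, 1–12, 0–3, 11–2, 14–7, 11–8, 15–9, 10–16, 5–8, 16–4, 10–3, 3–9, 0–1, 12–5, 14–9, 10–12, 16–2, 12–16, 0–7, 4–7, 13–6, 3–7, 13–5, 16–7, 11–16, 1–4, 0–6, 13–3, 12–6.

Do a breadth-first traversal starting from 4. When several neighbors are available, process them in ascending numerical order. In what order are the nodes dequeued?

Visit 4; enqueue 1, 3, 7, 8, 13, 16 → queue [1, 3, 7, 8, 13, 16]
Visit 1; enqueue 0, 12 → queue [3, 7, 8, 13, 16, 0, 12]
Visit 3; enqueue 9, 10, 11 → queue [7, 8, 13, 16, 0, 12, 9, 10, 11]
Visit 7; enqueue 14 → queue [8, 13, 16, 0, 12, 9, 10, 11, 14]
Visit 8; enqueue 5 → queue [13, 16, 0, 12, 9, 10, 11, 14, 5]
Visit 13; enqueue 6 → queue [16, 0, 12, 9, 10, 11, 14, 5, 6]
Visit 16; enqueue 2, 15 → queue [0, 12, 9, 10, 11, 14, 5, 6, 2, 15]
Visit 0 → queue [12, 9, 10, 11, 14, 5, 6, 2, 15]
Visit 12 → queue [9, 10, 11, 14, 5, 6, 2, 15]
Visit 9 → queue [10, 11, 14, 5, 6, 2, 15]
Visit 10 → queue [11, 14, 5, 6, 2, 15]
Visit 11 → queue [14, 5, 6, 2, 15]
Visit 14 → queue [5, 6, 2, 15]
Visit 5 → queue [6, 2, 15]
Visit 6 → queue [2, 15]
Visit 2 → queue [15]
Visit 15 → queue []

4 -> 1 -> 3 -> 7 -> 8 -> 13 -> 16 -> 0 -> 12 -> 9 -> 10 -> 11 -> 14 -> 5 -> 6 -> 2 -> 15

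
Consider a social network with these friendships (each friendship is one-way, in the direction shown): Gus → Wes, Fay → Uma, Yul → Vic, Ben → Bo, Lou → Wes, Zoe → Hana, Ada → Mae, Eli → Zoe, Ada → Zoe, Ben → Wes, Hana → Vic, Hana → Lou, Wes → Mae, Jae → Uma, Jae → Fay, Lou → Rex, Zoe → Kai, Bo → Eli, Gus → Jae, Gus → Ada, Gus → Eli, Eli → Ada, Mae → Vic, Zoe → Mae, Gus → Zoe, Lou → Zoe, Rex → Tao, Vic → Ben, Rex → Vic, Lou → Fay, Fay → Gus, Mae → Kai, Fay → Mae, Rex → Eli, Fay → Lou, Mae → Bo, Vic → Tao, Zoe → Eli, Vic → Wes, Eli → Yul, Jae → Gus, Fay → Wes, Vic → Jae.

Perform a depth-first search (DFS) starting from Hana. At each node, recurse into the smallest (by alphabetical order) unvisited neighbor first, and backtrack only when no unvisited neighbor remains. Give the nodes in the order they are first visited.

Visit Hana
Hana → Lou
Lou → Fay
Fay → Gus
Gus → Ada
Ada → Mae
Mae → Bo
Bo → Eli
Eli → Yul
Yul → Vic
Vic → Ben
Ben → Wes
Vic → Jae
Jae → Uma
Vic → Tao
Eli → Zoe
Zoe → Kai
Lou → Rex

Hana, Lou, Fay, Gus, Ada, Mae, Bo, Eli, Yul, Vic, Ben, Wes, Jae, Uma, Tao, Zoe, Kai, Rex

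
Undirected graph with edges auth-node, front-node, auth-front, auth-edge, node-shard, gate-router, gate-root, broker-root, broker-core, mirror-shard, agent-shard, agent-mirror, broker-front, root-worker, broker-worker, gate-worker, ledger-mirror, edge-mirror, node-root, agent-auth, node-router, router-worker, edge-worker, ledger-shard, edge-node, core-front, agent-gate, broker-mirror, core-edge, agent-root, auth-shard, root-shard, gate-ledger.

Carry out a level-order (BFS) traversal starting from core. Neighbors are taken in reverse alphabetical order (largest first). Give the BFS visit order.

Visit core; enqueue front, edge, broker → queue [front, edge, broker]
Visit front; enqueue node, auth → queue [edge, broker, node, auth]
Visit edge; enqueue worker, mirror → queue [broker, node, auth, worker, mirror]
Visit broker; enqueue root → queue [node, auth, worker, mirror, root]
Visit node; enqueue shard, router → queue [auth, worker, mirror, root, shard, router]
Visit auth; enqueue agent → queue [worker, mirror, root, shard, router, agent]
Visit worker; enqueue gate → queue [mirror, root, shard, router, agent, gate]
Visit mirror; enqueue ledger → queue [root, shard, router, agent, gate, ledger]
Visit root → queue [shard, router, agent, gate, ledger]
Visit shard → queue [router, agent, gate, ledger]
Visit router → queue [agent, gate, ledger]
Visit agent → queue [gate, ledger]
Visit gate → queue [ledger]
Visit ledger → queue []

core → front → edge → broker → node → auth → worker → mirror → root → shard → router → agent → gate → ledger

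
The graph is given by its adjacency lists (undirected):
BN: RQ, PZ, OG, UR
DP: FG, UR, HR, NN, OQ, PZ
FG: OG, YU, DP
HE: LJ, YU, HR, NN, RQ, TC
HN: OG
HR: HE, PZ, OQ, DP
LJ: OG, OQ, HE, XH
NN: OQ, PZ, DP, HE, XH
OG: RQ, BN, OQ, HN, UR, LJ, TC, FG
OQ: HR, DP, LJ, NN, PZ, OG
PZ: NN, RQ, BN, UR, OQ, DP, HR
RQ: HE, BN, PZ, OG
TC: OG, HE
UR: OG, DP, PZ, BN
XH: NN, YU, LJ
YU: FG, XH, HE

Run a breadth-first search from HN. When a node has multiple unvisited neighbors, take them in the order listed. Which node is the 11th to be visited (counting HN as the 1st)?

PZ

Visit HN; enqueue OG → queue [OG]
Visit OG; enqueue RQ, BN, OQ, UR, LJ, TC, FG → queue [RQ, BN, OQ, UR, LJ, TC, FG]
Visit RQ; enqueue HE, PZ → queue [BN, OQ, UR, LJ, TC, FG, HE, PZ]
Visit BN → queue [OQ, UR, LJ, TC, FG, HE, PZ]
Visit OQ; enqueue HR, DP, NN → queue [UR, LJ, TC, FG, HE, PZ, HR, DP, NN]
Visit UR → queue [LJ, TC, FG, HE, PZ, HR, DP, NN]
Visit LJ; enqueue XH → queue [TC, FG, HE, PZ, HR, DP, NN, XH]
Visit TC → queue [FG, HE, PZ, HR, DP, NN, XH]
Visit FG; enqueue YU → queue [HE, PZ, HR, DP, NN, XH, YU]
Visit HE → queue [PZ, HR, DP, NN, XH, YU]
Visit PZ → queue [HR, DP, NN, XH, YU]
Visit HR → queue [DP, NN, XH, YU]
Visit DP → queue [NN, XH, YU]
Visit NN → queue [XH, YU]
Visit XH → queue [YU]
Visit YU → queue []

Visit order: HN, OG, RQ, BN, OQ, UR, LJ, TC, FG, HE, PZ, HR, DP, NN, XH, YU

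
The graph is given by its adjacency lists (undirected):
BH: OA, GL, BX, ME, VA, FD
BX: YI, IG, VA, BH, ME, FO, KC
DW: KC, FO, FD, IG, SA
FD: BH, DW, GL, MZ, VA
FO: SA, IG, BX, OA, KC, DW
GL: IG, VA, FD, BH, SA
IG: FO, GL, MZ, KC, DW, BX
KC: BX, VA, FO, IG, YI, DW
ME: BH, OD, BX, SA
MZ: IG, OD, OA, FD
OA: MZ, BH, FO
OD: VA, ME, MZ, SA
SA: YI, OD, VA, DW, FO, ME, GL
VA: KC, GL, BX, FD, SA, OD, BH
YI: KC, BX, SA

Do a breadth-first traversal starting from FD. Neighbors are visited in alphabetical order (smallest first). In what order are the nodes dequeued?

FD BH DW GL MZ VA BX ME OA FO IG KC SA OD YI

Visit FD; enqueue BH, DW, GL, MZ, VA → queue [BH, DW, GL, MZ, VA]
Visit BH; enqueue BX, ME, OA → queue [DW, GL, MZ, VA, BX, ME, OA]
Visit DW; enqueue FO, IG, KC, SA → queue [GL, MZ, VA, BX, ME, OA, FO, IG, KC, SA]
Visit GL → queue [MZ, VA, BX, ME, OA, FO, IG, KC, SA]
Visit MZ; enqueue OD → queue [VA, BX, ME, OA, FO, IG, KC, SA, OD]
Visit VA → queue [BX, ME, OA, FO, IG, KC, SA, OD]
Visit BX; enqueue YI → queue [ME, OA, FO, IG, KC, SA, OD, YI]
Visit ME → queue [OA, FO, IG, KC, SA, OD, YI]
Visit OA → queue [FO, IG, KC, SA, OD, YI]
Visit FO → queue [IG, KC, SA, OD, YI]
Visit IG → queue [KC, SA, OD, YI]
Visit KC → queue [SA, OD, YI]
Visit SA → queue [OD, YI]
Visit OD → queue [YI]
Visit YI → queue []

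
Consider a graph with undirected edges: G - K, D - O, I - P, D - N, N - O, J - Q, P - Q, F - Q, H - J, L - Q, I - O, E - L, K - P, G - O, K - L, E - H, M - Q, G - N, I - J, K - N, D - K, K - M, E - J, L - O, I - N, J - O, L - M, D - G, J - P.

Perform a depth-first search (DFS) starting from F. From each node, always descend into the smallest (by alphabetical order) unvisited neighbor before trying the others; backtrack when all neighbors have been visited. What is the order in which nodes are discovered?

Visit F
F → Q
Q → J
J → E
E → H
E → L
L → K
K → D
D → G
G → N
N → I
I → O
I → P
K → M

F Q J E H L K D G N I O P M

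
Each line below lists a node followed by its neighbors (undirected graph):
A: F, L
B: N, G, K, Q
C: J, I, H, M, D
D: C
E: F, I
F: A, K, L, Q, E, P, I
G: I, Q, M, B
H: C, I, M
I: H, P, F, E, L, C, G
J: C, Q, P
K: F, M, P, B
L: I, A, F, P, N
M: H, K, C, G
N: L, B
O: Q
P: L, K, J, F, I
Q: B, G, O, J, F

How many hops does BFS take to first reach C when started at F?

Level 0: F
Level 1: A, E, I, K, L, P, Q
Level 2: B, C, G, H, J, M, N, O
Level 3: D
C first appears at level 2.

2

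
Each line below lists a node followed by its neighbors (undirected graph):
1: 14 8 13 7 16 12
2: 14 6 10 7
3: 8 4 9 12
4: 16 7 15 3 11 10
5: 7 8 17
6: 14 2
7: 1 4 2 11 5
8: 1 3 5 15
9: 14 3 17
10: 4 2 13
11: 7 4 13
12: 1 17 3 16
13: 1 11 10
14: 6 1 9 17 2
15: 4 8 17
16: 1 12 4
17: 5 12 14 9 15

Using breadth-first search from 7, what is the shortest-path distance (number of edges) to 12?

2

Level 0: 7
Level 1: 1, 2, 4, 5, 11
Level 2: 3, 6, 8, 10, 12, 13, 14, 15, 16, 17
Level 3: 9
12 first appears at level 2.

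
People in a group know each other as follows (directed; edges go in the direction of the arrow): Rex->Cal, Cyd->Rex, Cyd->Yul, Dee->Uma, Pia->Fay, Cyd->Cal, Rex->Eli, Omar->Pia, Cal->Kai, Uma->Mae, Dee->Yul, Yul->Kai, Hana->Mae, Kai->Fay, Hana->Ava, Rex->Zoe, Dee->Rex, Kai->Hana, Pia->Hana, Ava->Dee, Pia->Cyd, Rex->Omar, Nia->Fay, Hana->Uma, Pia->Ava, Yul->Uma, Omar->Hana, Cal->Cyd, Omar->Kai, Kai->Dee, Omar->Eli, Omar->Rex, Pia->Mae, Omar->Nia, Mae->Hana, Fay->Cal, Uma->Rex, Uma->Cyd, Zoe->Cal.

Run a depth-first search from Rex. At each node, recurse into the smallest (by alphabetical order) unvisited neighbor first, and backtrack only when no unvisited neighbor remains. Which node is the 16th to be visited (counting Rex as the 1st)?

Zoe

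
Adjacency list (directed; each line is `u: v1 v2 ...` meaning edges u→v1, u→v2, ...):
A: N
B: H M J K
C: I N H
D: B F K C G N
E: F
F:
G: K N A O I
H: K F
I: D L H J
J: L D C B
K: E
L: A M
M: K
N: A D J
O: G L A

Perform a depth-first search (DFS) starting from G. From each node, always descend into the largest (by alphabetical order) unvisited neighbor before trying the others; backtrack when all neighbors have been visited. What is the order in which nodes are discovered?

G -> O -> L -> M -> K -> E -> F -> A -> N -> J -> D -> C -> I -> H -> B

Visit G
G → O
O → L
L → M
M → K
K → E
E → F
L → A
A → N
N → J
J → D
D → C
C → I
I → H
D → B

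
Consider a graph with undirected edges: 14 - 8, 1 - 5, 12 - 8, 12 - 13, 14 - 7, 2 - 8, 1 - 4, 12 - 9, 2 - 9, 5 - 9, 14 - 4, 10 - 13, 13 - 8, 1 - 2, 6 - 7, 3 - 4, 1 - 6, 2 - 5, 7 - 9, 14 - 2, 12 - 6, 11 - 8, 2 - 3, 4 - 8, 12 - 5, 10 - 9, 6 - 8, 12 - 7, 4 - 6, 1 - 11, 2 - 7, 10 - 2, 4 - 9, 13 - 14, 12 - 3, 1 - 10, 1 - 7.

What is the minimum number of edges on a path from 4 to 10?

2

Level 0: 4
Level 1: 1, 3, 6, 8, 9, 14
Level 2: 2, 5, 7, 10, 11, 12, 13
10 first appears at level 2.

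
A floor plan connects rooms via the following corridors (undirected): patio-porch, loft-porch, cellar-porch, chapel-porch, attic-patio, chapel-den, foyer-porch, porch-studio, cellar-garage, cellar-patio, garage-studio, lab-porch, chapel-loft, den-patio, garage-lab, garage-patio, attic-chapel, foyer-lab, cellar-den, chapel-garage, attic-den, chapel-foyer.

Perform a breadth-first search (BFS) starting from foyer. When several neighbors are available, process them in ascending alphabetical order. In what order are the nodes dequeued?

Visit foyer; enqueue chapel, lab, porch → queue [chapel, lab, porch]
Visit chapel; enqueue attic, den, garage, loft → queue [lab, porch, attic, den, garage, loft]
Visit lab → queue [porch, attic, den, garage, loft]
Visit porch; enqueue cellar, patio, studio → queue [attic, den, garage, loft, cellar, patio, studio]
Visit attic → queue [den, garage, loft, cellar, patio, studio]
Visit den → queue [garage, loft, cellar, patio, studio]
Visit garage → queue [loft, cellar, patio, studio]
Visit loft → queue [cellar, patio, studio]
Visit cellar → queue [patio, studio]
Visit patio → queue [studio]
Visit studio → queue []

foyer, chapel, lab, porch, attic, den, garage, loft, cellar, patio, studio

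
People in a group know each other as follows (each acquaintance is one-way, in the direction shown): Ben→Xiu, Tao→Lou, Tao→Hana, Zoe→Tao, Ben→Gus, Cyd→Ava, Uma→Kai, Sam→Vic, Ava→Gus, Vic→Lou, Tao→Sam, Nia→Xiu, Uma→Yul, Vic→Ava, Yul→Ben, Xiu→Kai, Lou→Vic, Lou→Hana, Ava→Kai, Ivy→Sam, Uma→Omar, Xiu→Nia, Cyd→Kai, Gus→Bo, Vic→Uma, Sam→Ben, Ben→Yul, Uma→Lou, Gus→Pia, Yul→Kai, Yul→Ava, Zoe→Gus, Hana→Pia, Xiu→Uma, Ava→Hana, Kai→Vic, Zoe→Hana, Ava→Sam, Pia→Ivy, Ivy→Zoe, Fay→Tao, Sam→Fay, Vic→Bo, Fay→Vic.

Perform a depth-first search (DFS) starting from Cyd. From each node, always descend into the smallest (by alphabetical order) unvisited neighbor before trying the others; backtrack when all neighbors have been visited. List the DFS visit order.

Cyd, Ava, Gus, Bo, Pia, Ivy, Sam, Ben, Xiu, Kai, Vic, Lou, Hana, Uma, Omar, Yul, Nia, Fay, Tao, Zoe

Visit Cyd
Cyd → Ava
Ava → Gus
Gus → Bo
Gus → Pia
Pia → Ivy
Ivy → Sam
Sam → Ben
Ben → Xiu
Xiu → Kai
Kai → Vic
Vic → Lou
Lou → Hana
Vic → Uma
Uma → Omar
Uma → Yul
Xiu → Nia
Sam → Fay
Fay → Tao
Ivy → Zoe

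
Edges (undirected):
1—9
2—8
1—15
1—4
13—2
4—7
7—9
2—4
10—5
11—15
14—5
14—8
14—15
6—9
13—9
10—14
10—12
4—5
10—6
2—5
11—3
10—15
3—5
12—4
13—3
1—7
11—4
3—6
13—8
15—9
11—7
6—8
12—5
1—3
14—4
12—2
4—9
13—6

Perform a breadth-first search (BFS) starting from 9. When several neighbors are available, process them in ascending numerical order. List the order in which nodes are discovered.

9, 1, 4, 6, 7, 13, 15, 3, 2, 5, 11, 12, 14, 8, 10

Visit 9; enqueue 1, 4, 6, 7, 13, 15 → queue [1, 4, 6, 7, 13, 15]
Visit 1; enqueue 3 → queue [4, 6, 7, 13, 15, 3]
Visit 4; enqueue 2, 5, 11, 12, 14 → queue [6, 7, 13, 15, 3, 2, 5, 11, 12, 14]
Visit 6; enqueue 8, 10 → queue [7, 13, 15, 3, 2, 5, 11, 12, 14, 8, 10]
Visit 7 → queue [13, 15, 3, 2, 5, 11, 12, 14, 8, 10]
Visit 13 → queue [15, 3, 2, 5, 11, 12, 14, 8, 10]
Visit 15 → queue [3, 2, 5, 11, 12, 14, 8, 10]
Visit 3 → queue [2, 5, 11, 12, 14, 8, 10]
Visit 2 → queue [5, 11, 12, 14, 8, 10]
Visit 5 → queue [11, 12, 14, 8, 10]
Visit 11 → queue [12, 14, 8, 10]
Visit 12 → queue [14, 8, 10]
Visit 14 → queue [8, 10]
Visit 8 → queue [10]
Visit 10 → queue []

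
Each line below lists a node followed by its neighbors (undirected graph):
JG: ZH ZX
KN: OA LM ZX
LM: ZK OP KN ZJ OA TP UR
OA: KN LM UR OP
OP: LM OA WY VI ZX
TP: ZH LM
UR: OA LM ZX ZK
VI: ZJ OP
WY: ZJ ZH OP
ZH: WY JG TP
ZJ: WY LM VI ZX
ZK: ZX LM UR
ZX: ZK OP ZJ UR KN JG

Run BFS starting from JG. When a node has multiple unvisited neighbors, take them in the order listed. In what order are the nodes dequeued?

JG, ZH, ZX, WY, TP, ZK, OP, ZJ, UR, KN, LM, OA, VI

Visit JG; enqueue ZH, ZX → queue [ZH, ZX]
Visit ZH; enqueue WY, TP → queue [ZX, WY, TP]
Visit ZX; enqueue ZK, OP, ZJ, UR, KN → queue [WY, TP, ZK, OP, ZJ, UR, KN]
Visit WY → queue [TP, ZK, OP, ZJ, UR, KN]
Visit TP; enqueue LM → queue [ZK, OP, ZJ, UR, KN, LM]
Visit ZK → queue [OP, ZJ, UR, KN, LM]
Visit OP; enqueue OA, VI → queue [ZJ, UR, KN, LM, OA, VI]
Visit ZJ → queue [UR, KN, LM, OA, VI]
Visit UR → queue [KN, LM, OA, VI]
Visit KN → queue [LM, OA, VI]
Visit LM → queue [OA, VI]
Visit OA → queue [VI]
Visit VI → queue []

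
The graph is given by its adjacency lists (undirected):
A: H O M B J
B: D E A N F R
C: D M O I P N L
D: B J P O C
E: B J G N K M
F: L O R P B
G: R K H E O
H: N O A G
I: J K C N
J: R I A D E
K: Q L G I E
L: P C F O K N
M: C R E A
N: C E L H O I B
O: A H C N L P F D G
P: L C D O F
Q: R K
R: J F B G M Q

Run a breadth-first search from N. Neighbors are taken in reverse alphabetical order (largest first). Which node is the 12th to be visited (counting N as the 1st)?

D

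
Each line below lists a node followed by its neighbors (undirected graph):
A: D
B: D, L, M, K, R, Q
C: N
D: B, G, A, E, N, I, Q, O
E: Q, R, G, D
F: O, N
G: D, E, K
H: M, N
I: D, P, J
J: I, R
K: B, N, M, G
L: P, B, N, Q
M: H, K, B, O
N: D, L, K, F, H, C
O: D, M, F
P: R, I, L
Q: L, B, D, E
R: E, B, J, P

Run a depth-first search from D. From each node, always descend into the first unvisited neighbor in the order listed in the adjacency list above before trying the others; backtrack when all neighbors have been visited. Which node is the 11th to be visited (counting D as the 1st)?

Visit D
D → B
B → L
L → P
P → R
R → E
E → Q
E → G
G → K
K → N
N → F
F → O
O → M
M → H
N → C
R → J
J → I
D → A

Visit order: D, B, L, P, R, E, Q, G, K, N, F, O, M, H, C, J, I, A

F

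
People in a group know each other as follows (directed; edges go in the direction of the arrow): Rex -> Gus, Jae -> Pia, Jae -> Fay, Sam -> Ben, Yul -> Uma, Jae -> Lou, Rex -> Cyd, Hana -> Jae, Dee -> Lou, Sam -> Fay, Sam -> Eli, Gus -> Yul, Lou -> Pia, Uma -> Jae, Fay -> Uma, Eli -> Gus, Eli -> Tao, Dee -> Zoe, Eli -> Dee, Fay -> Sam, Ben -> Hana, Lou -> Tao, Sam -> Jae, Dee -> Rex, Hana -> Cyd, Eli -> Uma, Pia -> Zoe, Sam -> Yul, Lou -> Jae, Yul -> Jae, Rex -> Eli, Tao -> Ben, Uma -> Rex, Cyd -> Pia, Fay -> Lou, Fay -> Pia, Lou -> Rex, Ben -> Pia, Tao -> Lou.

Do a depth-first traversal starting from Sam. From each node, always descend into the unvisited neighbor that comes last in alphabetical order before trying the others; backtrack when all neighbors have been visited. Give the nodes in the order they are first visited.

Sam Yul Uma Rex Gus Eli Tao Lou Pia Zoe Jae Fay Ben Hana Cyd Dee

Visit Sam
Sam → Yul
Yul → Uma
Uma → Rex
Rex → Gus
Rex → Eli
Eli → Tao
Tao → Lou
Lou → Pia
Pia → Zoe
Lou → Jae
Jae → Fay
Tao → Ben
Ben → Hana
Hana → Cyd
Eli → Dee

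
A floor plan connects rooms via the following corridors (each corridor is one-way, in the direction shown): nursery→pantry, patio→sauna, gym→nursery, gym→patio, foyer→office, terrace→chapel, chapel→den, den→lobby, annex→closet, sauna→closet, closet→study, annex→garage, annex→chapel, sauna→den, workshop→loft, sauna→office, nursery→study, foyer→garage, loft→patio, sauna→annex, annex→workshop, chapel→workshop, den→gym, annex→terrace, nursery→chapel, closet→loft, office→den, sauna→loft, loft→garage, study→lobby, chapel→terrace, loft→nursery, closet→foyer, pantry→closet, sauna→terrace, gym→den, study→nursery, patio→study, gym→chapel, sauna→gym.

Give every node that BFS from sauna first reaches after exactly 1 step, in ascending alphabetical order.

annex, closet, den, gym, loft, office, terrace

Level 0: sauna
Level 1: annex, closet, den, gym, loft, office, terrace
Level 2: chapel, foyer, garage, lobby, nursery, patio, study, workshop
Level 3: pantry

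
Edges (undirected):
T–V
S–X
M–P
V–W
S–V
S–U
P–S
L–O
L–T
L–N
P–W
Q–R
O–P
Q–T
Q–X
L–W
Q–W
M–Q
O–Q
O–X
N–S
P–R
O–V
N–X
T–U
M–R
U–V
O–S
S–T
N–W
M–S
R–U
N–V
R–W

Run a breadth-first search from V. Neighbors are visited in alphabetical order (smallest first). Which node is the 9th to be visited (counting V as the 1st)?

X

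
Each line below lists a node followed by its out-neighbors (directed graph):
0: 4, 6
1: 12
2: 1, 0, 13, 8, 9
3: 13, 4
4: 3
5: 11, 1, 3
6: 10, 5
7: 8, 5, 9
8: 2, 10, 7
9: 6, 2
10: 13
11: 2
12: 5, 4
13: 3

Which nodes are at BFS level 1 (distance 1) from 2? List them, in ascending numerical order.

Level 0: 2
Level 1: 0, 1, 8, 9, 13
Level 2: 3, 4, 6, 7, 10, 12
Level 3: 5
Level 4: 11

0, 1, 8, 9, 13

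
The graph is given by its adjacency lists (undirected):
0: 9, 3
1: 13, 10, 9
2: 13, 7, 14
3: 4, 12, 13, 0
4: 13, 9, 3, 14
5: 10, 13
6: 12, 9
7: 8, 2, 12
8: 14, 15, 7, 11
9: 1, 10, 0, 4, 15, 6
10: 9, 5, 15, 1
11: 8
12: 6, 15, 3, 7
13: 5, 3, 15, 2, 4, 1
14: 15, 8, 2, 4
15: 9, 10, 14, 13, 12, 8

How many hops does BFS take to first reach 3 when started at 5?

Level 0: 5
Level 1: 10, 13
Level 2: 1, 2, 3, 4, 9, 15
Level 3: 0, 6, 7, 8, 12, 14
Level 4: 11
3 first appears at level 2.

2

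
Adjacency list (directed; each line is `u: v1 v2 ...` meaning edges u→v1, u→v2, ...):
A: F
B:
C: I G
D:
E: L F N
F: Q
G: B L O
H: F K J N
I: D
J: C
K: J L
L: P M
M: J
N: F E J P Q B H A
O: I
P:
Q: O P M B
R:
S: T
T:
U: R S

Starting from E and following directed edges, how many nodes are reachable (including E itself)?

BFS from E visits: E, N, L, F, Q, P, J, H, B, A, M, O, C, K, I, G, D
Reachable nodes: 17 of 21 total.

17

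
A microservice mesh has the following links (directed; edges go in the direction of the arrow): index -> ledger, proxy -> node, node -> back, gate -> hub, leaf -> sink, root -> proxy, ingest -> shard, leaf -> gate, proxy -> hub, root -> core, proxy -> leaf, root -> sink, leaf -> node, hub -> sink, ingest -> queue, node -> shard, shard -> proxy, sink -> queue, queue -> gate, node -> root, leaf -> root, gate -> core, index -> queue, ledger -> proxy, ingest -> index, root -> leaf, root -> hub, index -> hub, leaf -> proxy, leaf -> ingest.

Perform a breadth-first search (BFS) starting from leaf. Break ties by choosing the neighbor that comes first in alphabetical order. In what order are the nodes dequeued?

leaf gate ingest node proxy root sink core hub index queue shard back ledger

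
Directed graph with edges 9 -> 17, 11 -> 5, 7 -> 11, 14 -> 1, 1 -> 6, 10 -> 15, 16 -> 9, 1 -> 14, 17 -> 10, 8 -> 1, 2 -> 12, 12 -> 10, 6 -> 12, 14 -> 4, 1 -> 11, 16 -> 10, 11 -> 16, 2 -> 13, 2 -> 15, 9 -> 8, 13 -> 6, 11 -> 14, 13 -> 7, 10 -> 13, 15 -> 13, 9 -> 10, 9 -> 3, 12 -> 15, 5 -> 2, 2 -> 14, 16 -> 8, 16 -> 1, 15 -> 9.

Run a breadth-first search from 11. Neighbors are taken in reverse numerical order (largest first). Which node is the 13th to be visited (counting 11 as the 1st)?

Visit 11; enqueue 16, 14, 5 → queue [16, 14, 5]
Visit 16; enqueue 10, 9, 8, 1 → queue [14, 5, 10, 9, 8, 1]
Visit 14; enqueue 4 → queue [5, 10, 9, 8, 1, 4]
Visit 5; enqueue 2 → queue [10, 9, 8, 1, 4, 2]
Visit 10; enqueue 15, 13 → queue [9, 8, 1, 4, 2, 15, 13]
Visit 9; enqueue 17, 3 → queue [8, 1, 4, 2, 15, 13, 17, 3]
Visit 8 → queue [1, 4, 2, 15, 13, 17, 3]
Visit 1; enqueue 6 → queue [4, 2, 15, 13, 17, 3, 6]
Visit 4 → queue [2, 15, 13, 17, 3, 6]
Visit 2; enqueue 12 → queue [15, 13, 17, 3, 6, 12]
Visit 15 → queue [13, 17, 3, 6, 12]
Visit 13; enqueue 7 → queue [17, 3, 6, 12, 7]
Visit 17 → queue [3, 6, 12, 7]
Visit 3 → queue [6, 12, 7]
Visit 6 → queue [12, 7]
Visit 12 → queue [7]
Visit 7 → queue []

Visit order: 11, 16, 14, 5, 10, 9, 8, 1, 4, 2, 15, 13, 17, 3, 6, 12, 7

17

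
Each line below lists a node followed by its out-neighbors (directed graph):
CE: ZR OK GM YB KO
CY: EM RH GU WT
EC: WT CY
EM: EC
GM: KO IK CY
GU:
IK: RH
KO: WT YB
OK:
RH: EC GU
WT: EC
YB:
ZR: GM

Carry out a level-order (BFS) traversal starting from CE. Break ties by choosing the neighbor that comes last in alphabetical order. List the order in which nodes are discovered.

CE -> ZR -> YB -> OK -> KO -> GM -> WT -> IK -> CY -> EC -> RH -> GU -> EM

Visit CE; enqueue ZR, YB, OK, KO, GM → queue [ZR, YB, OK, KO, GM]
Visit ZR → queue [YB, OK, KO, GM]
Visit YB → queue [OK, KO, GM]
Visit OK → queue [KO, GM]
Visit KO; enqueue WT → queue [GM, WT]
Visit GM; enqueue IK, CY → queue [WT, IK, CY]
Visit WT; enqueue EC → queue [IK, CY, EC]
Visit IK; enqueue RH → queue [CY, EC, RH]
Visit CY; enqueue GU, EM → queue [EC, RH, GU, EM]
Visit EC → queue [RH, GU, EM]
Visit RH → queue [GU, EM]
Visit GU → queue [EM]
Visit EM → queue []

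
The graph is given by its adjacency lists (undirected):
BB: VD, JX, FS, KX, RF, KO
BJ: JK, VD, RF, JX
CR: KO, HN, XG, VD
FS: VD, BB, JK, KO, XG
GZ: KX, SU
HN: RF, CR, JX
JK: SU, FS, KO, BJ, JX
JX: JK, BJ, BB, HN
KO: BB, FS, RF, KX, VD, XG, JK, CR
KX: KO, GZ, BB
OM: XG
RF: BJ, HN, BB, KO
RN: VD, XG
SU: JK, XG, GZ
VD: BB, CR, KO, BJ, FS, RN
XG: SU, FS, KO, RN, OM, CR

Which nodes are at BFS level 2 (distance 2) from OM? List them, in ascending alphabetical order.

Level 0: OM
Level 1: XG
Level 2: CR, FS, KO, RN, SU
Level 3: BB, GZ, HN, JK, KX, RF, VD
Level 4: BJ, JX

CR, FS, KO, RN, SU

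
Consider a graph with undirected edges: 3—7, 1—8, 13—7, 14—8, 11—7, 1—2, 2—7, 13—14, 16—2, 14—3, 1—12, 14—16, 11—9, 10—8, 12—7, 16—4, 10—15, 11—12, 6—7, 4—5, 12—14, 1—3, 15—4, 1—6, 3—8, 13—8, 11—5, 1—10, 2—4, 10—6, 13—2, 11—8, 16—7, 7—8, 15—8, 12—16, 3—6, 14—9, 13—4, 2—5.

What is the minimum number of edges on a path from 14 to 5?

3

Level 0: 14
Level 1: 3, 8, 9, 12, 13, 16
Level 2: 1, 2, 4, 6, 7, 10, 11, 15
Level 3: 5
5 first appears at level 3.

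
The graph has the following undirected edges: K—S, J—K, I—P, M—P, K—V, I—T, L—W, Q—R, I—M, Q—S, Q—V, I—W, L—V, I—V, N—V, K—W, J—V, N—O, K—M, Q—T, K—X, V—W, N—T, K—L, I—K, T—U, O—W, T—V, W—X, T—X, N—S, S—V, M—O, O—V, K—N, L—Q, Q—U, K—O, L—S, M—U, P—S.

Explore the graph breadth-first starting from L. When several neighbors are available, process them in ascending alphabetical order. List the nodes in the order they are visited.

L, K, Q, S, V, W, I, J, M, N, O, X, R, T, U, P

Visit L; enqueue K, Q, S, V, W → queue [K, Q, S, V, W]
Visit K; enqueue I, J, M, N, O, X → queue [Q, S, V, W, I, J, M, N, O, X]
Visit Q; enqueue R, T, U → queue [S, V, W, I, J, M, N, O, X, R, T, U]
Visit S; enqueue P → queue [V, W, I, J, M, N, O, X, R, T, U, P]
Visit V → queue [W, I, J, M, N, O, X, R, T, U, P]
Visit W → queue [I, J, M, N, O, X, R, T, U, P]
Visit I → queue [J, M, N, O, X, R, T, U, P]
Visit J → queue [M, N, O, X, R, T, U, P]
Visit M → queue [N, O, X, R, T, U, P]
Visit N → queue [O, X, R, T, U, P]
Visit O → queue [X, R, T, U, P]
Visit X → queue [R, T, U, P]
Visit R → queue [T, U, P]
Visit T → queue [U, P]
Visit U → queue [P]
Visit P → queue []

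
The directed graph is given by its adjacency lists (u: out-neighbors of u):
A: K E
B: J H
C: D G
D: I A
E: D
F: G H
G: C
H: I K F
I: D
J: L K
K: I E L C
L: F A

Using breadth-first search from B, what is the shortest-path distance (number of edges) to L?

Level 0: B
Level 1: H, J
Level 2: F, I, K, L
Level 3: A, C, D, E, G
L first appears at level 2.

2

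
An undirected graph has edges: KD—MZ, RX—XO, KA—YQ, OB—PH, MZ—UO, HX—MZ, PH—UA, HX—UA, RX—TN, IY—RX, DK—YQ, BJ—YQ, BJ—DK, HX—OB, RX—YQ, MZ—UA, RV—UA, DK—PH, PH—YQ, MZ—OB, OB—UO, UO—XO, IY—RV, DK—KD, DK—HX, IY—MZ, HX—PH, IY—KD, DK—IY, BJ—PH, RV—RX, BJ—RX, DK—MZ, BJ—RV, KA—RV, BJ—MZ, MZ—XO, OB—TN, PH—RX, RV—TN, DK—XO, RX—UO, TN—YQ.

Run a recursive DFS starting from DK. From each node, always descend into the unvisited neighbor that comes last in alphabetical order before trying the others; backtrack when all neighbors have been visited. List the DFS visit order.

DK, YQ, TN, RX, XO, UO, OB, PH, UA, RV, KA, IY, MZ, KD, HX, BJ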